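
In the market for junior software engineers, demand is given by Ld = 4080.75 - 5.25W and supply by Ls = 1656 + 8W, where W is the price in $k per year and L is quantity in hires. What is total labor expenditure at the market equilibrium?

The market clears where 4080.75 - 5.25W = 1656 + 8W. Rearranging, 13.25W = 2424.75, hence W* = 183.
Then L* = 4080.75 - 5.25(183) = 3120.
Total labor expenditure = W* × L* = 183 × 3120 = 570960.

Total labor expenditure = 570960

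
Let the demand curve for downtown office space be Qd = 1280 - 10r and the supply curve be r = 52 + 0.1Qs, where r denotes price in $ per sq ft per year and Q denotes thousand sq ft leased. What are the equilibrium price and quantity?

r* = 90, Q* = 380

In direct form, Qs = -520 + 10r.
The market clears where 1280 - 10r = -520 + 10r. Rearranging, 20r = 1800, hence r* = 90.
From the demand curve, Q* = 1280 - 10(90) = 380.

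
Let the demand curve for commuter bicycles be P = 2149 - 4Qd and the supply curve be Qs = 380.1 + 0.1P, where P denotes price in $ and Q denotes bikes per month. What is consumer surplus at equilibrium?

Consumer surplus = 361250

Rewriting in direct form: Qd = 537.25 - 0.25P.
Equating demand and supply, 537.25 - 0.25P = 380.1 + 0.1P gives 0.35P = 157.15, so P* = 449.
From the demand curve, Q* = 537.25 - 0.25(449) = 425.
Demand choke price (Qd = 0): P = 537.25/0.25 = 2149. Consumer surplus = ½ × (2149 - 449) × 425 = 361250.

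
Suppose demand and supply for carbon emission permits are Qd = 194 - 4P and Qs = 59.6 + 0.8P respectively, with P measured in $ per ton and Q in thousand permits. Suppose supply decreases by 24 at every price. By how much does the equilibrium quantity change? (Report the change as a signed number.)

The market clears where 194 - 4P = 59.6 + 0.8P. Rearranging, 4.8P = 134.4, hence P* = 28.
From the demand curve, Q* = 194 - 4(28) = 82.
After the shift, supply is Qs = 35.6 + 0.8P.
The new intersection has 158.4 = 4.8P, i.e. P = 33, Q = 62.
ΔQ = 62 - 82 = -20.

ΔQ = -20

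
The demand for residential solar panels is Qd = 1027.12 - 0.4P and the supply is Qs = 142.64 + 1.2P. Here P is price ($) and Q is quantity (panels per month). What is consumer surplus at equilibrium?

Equating demand and supply, 1027.12 - 0.4P = 142.64 + 1.2P gives 1.6P = 884.48, so P* = 552.8.
From the demand curve, Q* = 1027.12 - 0.4(552.8) = 806.
Demand choke price (Qd = 0): P = 1027.12/0.4 = 2567.8. Consumer surplus = ½ × (2567.8 - 552.8) × 806 = 812045.

Consumer surplus = 812045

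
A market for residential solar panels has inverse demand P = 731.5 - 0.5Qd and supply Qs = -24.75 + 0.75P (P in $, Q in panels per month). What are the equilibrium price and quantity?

Solving each curve for Q: Qd = 1463 - 2P.
At equilibrium Qd = Qs, so 1463 - 2P = -24.75 + 0.75P; collecting terms, 1487.75 = 2.75P and P* = 541.
Plugging P* into demand: Q* = 1463 - 2(541) = 381.

P* = 541, Q* = 381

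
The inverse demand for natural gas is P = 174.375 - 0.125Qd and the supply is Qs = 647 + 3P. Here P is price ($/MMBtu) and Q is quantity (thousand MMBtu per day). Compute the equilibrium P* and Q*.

P* = 68, Q* = 851

Rewriting in direct form: Qd = 1395 - 8P.
The market clears where 1395 - 8P = 647 + 3P. Rearranging, 11P = 748, hence P* = 68.
From the demand curve, Q* = 1395 - 8(68) = 851.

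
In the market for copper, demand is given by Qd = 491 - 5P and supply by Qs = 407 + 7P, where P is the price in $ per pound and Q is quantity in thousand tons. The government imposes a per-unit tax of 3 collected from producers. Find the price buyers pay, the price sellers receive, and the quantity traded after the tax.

Producers keep P_s = P_b - 3 per unit, so supply in terms of the buyer price is Qs = 386 + 7P_b.
Market clearing requires 491 - 5P_b = 386 + 7P_b; hence 105 = 12P_b and P_b = 8.75.
So P_s = 5.75 and the quantity traded is Q = 491 - 5(8.75) = 447.25.

P_b = 8.75, P_s = 5.75, Q = 447.25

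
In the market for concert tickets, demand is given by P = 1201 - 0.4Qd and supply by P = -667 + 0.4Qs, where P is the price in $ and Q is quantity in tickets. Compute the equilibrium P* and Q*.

Rewriting in direct form: Qd = 3002.5 - 2.5P and Qs = 1667.5 + 2.5P.
The market clears where 3002.5 - 2.5P = 1667.5 + 2.5P. Rearranging, 5P = 1335, hence P* = 267.
Plugging P* into demand: Q* = 3002.5 - 2.5(267) = 2335.

P* = 267, Q* = 2335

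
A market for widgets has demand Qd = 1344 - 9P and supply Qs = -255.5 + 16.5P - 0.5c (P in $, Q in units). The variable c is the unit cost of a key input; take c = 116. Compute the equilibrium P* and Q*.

With c = 116, supply is Qs = -313.5 + 16.5P.
At equilibrium Qd = Qs, so 1344 - 9P = -313.5 + 16.5P; collecting terms, 1657.5 = 25.5P and P* = 65.
Substitute back: Q* = 1344 - 9(65) = 759.

P* = 65, Q* = 759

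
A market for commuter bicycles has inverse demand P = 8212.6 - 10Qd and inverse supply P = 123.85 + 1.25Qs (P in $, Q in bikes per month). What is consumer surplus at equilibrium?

Consumer surplus = 2584805

Rewriting in direct form: Qd = 821.26 - 0.1P and Qs = -99.08 + 0.8P.
Set Qd = Qs: 821.26 - 0.1P = -99.08 + 0.8P, so 920.34 = 0.9P and P* = 1022.6.
Substitute back: Q* = 821.26 - 0.1(1022.6) = 719.
Demand choke price (Qd = 0): P = 821.26/0.1 = 8212.6. Consumer surplus = ½ × (8212.6 - 1022.6) × 719 = 2584805.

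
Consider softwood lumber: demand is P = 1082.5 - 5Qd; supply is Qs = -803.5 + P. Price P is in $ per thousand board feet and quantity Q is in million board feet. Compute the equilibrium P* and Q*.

Solving each curve for Q: Qd = 216.5 - 0.2P.
At equilibrium Qd = Qs, so 216.5 - 0.2P = -803.5 + P; collecting terms, 1020 = 1.2P and P* = 850.
Plugging P* into demand: Q* = 216.5 - 0.2(850) = 46.5.

P* = 850, Q* = 46.5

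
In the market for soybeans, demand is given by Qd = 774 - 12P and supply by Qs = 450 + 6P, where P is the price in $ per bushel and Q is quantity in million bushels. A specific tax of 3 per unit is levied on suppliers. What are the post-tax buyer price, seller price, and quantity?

Suppliers keep P_s = P_b - 3 per unit, so supply in terms of the buyer price is Qs = 432 + 6P_b.
Market clearing requires 774 - 12P_b = 432 + 6P_b; hence 342 = 18P_b and P_b = 19.
Then P_s = 19 - 3 = 16 and Q = 774 - 12(19) = 546.

P_b = 19, P_s = 16, Q = 546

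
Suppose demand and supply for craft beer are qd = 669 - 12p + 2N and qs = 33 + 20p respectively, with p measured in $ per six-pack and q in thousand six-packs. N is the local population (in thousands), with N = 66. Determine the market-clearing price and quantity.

With N = 66, demand is qd = 801 - 12p.
The market clears where 801 - 12p = 33 + 20p. Rearranging, 32p = 768, hence p* = 24.
Then q* = 801 - 12(24) = 513.

p* = 24, q* = 513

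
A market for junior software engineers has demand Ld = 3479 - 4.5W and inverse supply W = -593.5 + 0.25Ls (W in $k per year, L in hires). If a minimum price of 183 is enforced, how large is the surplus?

Surplus = 450.5

Rewriting in direct form: Ls = 2374 + 4W.
Evaluating both curves at the floor price 183 gives Ld = 2655.5, Ls = 3106.
Surplus = Ls - Ld = 3106 - 2655.5 = 450.5.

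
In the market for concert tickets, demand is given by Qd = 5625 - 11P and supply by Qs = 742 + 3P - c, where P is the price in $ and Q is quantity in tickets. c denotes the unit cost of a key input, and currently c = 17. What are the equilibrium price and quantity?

P* = 350, Q* = 1775

With c = 17, supply is Qs = 725 + 3P.
Equating demand and supply, 5625 - 11P = 725 + 3P gives 14P = 4900, so P* = 350.
From the demand curve, Q* = 5625 - 11(350) = 1775.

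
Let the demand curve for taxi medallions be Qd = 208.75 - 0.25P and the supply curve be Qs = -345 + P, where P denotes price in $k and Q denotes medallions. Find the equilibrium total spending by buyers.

Total spending by buyers = 43414

Equating demand and supply, 208.75 - 0.25P = -345 + P gives 1.25P = 553.75, so P* = 443.
From the demand curve, Q* = 208.75 - 0.25(443) = 98.
Total spending by buyers = P* × Q* = 443 × 98 = 43414.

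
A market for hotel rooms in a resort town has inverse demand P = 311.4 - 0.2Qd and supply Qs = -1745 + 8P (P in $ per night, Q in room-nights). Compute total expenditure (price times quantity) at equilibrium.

Solving each curve for Q: Qd = 1557 - 5P.
Equating demand and supply, 1557 - 5P = -1745 + 8P gives 13P = 3302, so P* = 254.
Plugging P* into demand: Q* = 1557 - 5(254) = 287.
Total expenditure = P* × Q* = 254 × 287 = 72898.

Total expenditure = 72898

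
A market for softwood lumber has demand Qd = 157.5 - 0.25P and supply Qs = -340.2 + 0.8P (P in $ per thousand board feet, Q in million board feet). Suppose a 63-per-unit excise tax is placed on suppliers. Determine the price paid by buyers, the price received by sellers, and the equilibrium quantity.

P_b = 522, P_s = 459, Q = 27

The tax drives a wedge P_b - P_s = 63. Substituting P_s = P_b - 63 into supply: Qs = -390.6 + 0.8P_b.
Equate demand and the shifted supply: 157.5 - 0.25P_b = -390.6 + 0.8P_b, giving 1.05P_b = 548.1, so P_b = 522.
Then P_s = 522 - 63 = 459 and Q = 157.5 - 0.25(522) = 27.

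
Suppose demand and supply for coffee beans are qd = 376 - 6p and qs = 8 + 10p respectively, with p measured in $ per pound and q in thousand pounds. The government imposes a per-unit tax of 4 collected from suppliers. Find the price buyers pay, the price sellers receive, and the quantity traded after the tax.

p_b = 25.5, p_s = 21.5, q = 223

Suppliers keep p_s = p_b - 4 per unit, so supply in terms of the buyer price is qs = -32 + 10p_b.
Market clearing requires 376 - 6p_b = -32 + 10p_b; hence 408 = 16p_b and p_b = 25.5.
So p_s = 21.5 and the quantity traded is q = 376 - 6(25.5) = 223.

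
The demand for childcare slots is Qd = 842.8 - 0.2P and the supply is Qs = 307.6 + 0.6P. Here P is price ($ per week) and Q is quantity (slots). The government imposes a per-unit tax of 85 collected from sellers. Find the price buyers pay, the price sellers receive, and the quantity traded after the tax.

P_b = 732.75, P_s = 647.75, Q = 696.25

With a tax of 85 on sellers, they supply based on the net price P_s = P_b - 85, so Qs = 256.6 + 0.6P_b.
Equate demand and the shifted supply: 842.8 - 0.2P_b = 256.6 + 0.6P_b, giving 0.8P_b = 586.2, so P_b = 732.75.
So P_s = 647.75 and the quantity traded is Q = 842.8 - 0.2(732.75) = 696.25.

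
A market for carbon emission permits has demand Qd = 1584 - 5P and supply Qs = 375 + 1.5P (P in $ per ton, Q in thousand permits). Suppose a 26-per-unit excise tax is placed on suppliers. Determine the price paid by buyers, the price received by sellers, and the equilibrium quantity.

P_b = 192, P_s = 166, Q = 624

Suppliers keep P_s = P_b - 26 per unit, so supply in terms of the buyer price is Qs = 336 + 1.5P_b.
Market clearing requires 1584 - 5P_b = 336 + 1.5P_b; hence 1248 = 6.5P_b and P_b = 192.
Then P_s = 192 - 26 = 166 and Q = 1584 - 5(192) = 624.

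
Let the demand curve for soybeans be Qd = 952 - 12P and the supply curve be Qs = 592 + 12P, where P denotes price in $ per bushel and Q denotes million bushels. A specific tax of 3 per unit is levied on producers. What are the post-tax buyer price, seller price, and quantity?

P_b = 16.5, P_s = 13.5, Q = 754

Producers keep P_s = P_b - 3 per unit, so supply in terms of the buyer price is Qs = 556 + 12P_b.
Set Qd = Qs: 952 - 12P_b = 556 + 12P_b, so 396 = 24P_b and P_b = 16.5.
So P_s = 13.5 and the quantity traded is Q = 952 - 12(16.5) = 754.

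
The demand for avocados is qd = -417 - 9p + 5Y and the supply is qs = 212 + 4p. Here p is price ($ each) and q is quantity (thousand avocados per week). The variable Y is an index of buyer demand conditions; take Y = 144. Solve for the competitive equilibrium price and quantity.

With Y = 144, demand is qd = 303 - 9p.
Set qd = qs: 303 - 9p = 212 + 4p, so 91 = 13p and p* = 7.
Substitute back: q* = 303 - 9(7) = 240.

p* = 7, q* = 240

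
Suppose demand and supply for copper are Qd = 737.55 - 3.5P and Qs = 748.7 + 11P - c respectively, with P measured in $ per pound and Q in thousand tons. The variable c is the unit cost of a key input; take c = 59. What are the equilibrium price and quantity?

P* = 3.3, Q* = 726

With c = 59, supply is Qs = 689.7 + 11P.
The market clears where 737.55 - 3.5P = 689.7 + 11P. Rearranging, 14.5P = 47.85, hence P* = 3.3.
From the demand curve, Q* = 737.55 - 3.5(3.3) = 726.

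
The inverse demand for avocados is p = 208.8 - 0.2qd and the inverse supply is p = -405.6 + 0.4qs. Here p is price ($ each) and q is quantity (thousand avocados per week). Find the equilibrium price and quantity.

p* = 4, q* = 1024

In direct form, qd = 1044 - 5p and qs = 1014 + 2.5p.
At equilibrium qd = qs, so 1044 - 5p = 1014 + 2.5p; collecting terms, 30 = 7.5p and p* = 4.
Then q* = 1044 - 5(4) = 1024.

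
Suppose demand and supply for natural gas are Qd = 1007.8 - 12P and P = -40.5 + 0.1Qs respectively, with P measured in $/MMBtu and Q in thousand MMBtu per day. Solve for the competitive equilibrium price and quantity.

Solving each curve for Q: Qs = 405 + 10P.
At equilibrium Qd = Qs, so 1007.8 - 12P = 405 + 10P; collecting terms, 602.8 = 22P and P* = 27.4.
Plugging P* into demand: Q* = 1007.8 - 12(27.4) = 679.

P* = 27.4, Q* = 679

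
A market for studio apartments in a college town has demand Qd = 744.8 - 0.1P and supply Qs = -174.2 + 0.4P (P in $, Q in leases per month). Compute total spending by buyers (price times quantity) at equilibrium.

Equating demand and supply, 744.8 - 0.1P = -174.2 + 0.4P gives 0.5P = 919, so P* = 1838.
Substitute back: Q* = 744.8 - 0.1(1838) = 561.
Total spending by buyers = P* × Q* = 1838 × 561 = 1031118.

Total spending by buyers = 1031118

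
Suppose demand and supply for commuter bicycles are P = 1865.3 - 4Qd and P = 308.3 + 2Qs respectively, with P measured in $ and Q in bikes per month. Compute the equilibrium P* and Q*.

P* = 827.3, Q* = 259.5

In direct form, Qd = 466.325 - 0.25P and Qs = -154.15 + 0.5P.
At equilibrium Qd = Qs, so 466.325 - 0.25P = -154.15 + 0.5P; collecting terms, 620.475 = 0.75P and P* = 827.3.
From the demand curve, Q* = 466.325 - 0.25(827.3) = 259.5.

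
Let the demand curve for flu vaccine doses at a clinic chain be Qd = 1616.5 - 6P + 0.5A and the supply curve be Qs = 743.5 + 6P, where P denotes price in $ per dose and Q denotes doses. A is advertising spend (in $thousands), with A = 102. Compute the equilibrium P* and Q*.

With A = 102, demand is Qd = 1667.5 - 6P.
The market clears where 1667.5 - 6P = 743.5 + 6P. Rearranging, 12P = 924, hence P* = 77.
Plugging P* into demand: Q* = 1667.5 - 6(77) = 1205.5.

P* = 77, Q* = 1205.5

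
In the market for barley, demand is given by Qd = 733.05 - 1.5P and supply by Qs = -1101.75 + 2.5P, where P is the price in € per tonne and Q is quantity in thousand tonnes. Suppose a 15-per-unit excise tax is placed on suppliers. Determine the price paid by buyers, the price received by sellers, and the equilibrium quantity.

With a tax of 15 on suppliers, they supply based on the net price P_s = P_b - 15, so Qs = -1139.25 + 2.5P_b.
Equate demand and the shifted supply: 733.05 - 1.5P_b = -1139.25 + 2.5P_b, giving 4P_b = 1872.3, so P_b = 468.075.
So P_s = 453.075 and the quantity traded is Q = 733.05 - 1.5(468.075) = 30.9375.

P_b = 468.075, P_s = 453.075, Q = 30.9375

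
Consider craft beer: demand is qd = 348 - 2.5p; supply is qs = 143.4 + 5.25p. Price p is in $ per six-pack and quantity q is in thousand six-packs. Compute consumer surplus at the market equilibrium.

At equilibrium qd = qs, so 348 - 2.5p = 143.4 + 5.25p; collecting terms, 204.6 = 7.75p and p* = 26.4.
Plugging p* into demand: q* = 348 - 2.5(26.4) = 282.
Demand choke price (qd = 0): p = 348/2.5 = 139.2. Consumer surplus = ½ × (139.2 - 26.4) × 282 = 15904.8.

Consumer surplus = 15904.8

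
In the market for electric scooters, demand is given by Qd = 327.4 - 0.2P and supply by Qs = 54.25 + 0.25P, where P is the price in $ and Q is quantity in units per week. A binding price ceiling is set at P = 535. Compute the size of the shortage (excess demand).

With P fixed at 535, quantity demanded is 220.4 and quantity supplied is 188.
Shortage = Qd - Qs = 220.4 - 188 = 32.4.

Shortage = 32.4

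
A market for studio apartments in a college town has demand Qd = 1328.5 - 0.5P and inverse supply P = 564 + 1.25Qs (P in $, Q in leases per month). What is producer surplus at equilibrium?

Producer surplus = 259210

Rewriting in direct form: Qs = -451.2 + 0.8P.
Equating demand and supply, 1328.5 - 0.5P = -451.2 + 0.8P gives 1.3P = 1779.7, so P* = 1369.
Plugging P* into demand: Q* = 1328.5 - 0.5(1369) = 644.
Supply choke price (Qs = 0): P = 564. Producer surplus = ½ × (1369 - 564) × 644 = 259210.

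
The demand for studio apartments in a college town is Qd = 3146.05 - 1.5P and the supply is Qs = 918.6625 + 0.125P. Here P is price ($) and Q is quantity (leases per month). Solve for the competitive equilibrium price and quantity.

Set Qd = Qs: 3146.05 - 1.5P = 918.6625 + 0.125P, so 2227.3875 = 1.625P and P* = 1370.7.
Substitute back: Q* = 3146.05 - 1.5(1370.7) = 1090.

P* = 1370.7, Q* = 1090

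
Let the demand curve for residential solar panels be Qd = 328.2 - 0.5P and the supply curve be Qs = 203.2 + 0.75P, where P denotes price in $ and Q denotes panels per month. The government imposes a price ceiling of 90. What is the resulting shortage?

Shortage = 12.5

Evaluating both curves at the ceiling price 90 gives Qd = 283.2, Qs = 270.7.
Shortage = Qd - Qs = 283.2 - 270.7 = 12.5.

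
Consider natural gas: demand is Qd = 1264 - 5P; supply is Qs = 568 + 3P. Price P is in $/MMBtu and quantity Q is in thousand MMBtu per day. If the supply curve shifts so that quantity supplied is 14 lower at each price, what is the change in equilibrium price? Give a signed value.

Equating demand and supply, 1264 - 5P = 568 + 3P gives 8P = 696, so P* = 87.
Substitute back: Q* = 1264 - 5(87) = 829.
After the shift, supply is Qs = 554 + 3P.
Re-solving, 8P = 710 gives P = 88.75 and Q = 820.25.
ΔP = 88.75 - 87 = 1.75.

ΔP = 1.75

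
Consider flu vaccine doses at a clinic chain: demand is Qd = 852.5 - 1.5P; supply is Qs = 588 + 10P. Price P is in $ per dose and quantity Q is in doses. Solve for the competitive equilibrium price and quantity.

The market clears where 852.5 - 1.5P = 588 + 10P. Rearranging, 11.5P = 264.5, hence P* = 23.
Then Q* = 852.5 - 1.5(23) = 818.

P* = 23, Q* = 818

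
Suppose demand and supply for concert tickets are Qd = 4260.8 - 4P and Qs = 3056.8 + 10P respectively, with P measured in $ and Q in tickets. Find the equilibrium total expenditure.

Set Qd = Qs: 4260.8 - 4P = 3056.8 + 10P, so 1204 = 14P and P* = 86.
Substitute back: Q* = 4260.8 - 4(86) = 3916.8.
Total expenditure = P* × Q* = 86 × 3916.8 = 336844.8.

Total expenditure = 336844.8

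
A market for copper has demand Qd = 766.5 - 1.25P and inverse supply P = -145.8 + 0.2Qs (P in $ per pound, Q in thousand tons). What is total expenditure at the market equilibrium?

Solving each curve for Q: Qs = 729 + 5P.
The market clears where 766.5 - 1.25P = 729 + 5P. Rearranging, 6.25P = 37.5, hence P* = 6.
From the demand curve, Q* = 766.5 - 1.25(6) = 759.
Total expenditure = P* × Q* = 6 × 759 = 4554.

Total expenditure = 4554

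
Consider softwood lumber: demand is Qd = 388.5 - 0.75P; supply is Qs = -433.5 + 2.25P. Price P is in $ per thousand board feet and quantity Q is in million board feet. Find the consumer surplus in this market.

Set Qd = Qs: 388.5 - 0.75P = -433.5 + 2.25P, so 822 = 3P and P* = 274.
Substitute back: Q* = 388.5 - 0.75(274) = 183.
Demand choke price (Qd = 0): P = 388.5/0.75 = 518. Consumer surplus = ½ × (518 - 274) × 183 = 22326.

Consumer surplus = 22326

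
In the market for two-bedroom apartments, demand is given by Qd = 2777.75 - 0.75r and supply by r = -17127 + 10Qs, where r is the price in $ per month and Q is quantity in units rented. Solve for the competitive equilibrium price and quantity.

In direct form, Qs = 1712.7 + 0.1r.
Set Qd = Qs: 2777.75 - 0.75r = 1712.7 + 0.1r, so 1065.05 = 0.85r and r* = 1253.
Plugging r* into demand: Q* = 2777.75 - 0.75(1253) = 1838.

r* = 1253, Q* = 1838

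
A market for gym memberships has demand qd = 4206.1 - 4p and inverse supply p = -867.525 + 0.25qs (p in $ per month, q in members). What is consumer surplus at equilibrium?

Inverting to quantity form: qs = 3470.1 + 4p.
Equating demand and supply, 4206.1 - 4p = 3470.1 + 4p gives 8p = 736, so p* = 92.
From the demand curve, q* = 4206.1 - 4(92) = 3838.1.
Demand choke price (qd = 0): p = 4206.1/4 = 1051.525. Consumer surplus = ½ × (1051.525 - 92) × 3838.1 = 1841376.45125.

Consumer surplus = 1841376.45125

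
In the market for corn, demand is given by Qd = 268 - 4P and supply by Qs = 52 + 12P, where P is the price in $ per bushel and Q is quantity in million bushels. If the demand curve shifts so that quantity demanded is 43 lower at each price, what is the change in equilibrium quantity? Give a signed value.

At equilibrium Qd = Qs, so 268 - 4P = 52 + 12P; collecting terms, 216 = 16P and P* = 13.5.
From the demand curve, Q* = 268 - 4(13.5) = 214.
After the shift, demand is Qd = 225 - 4P.
Re-solving, 16P = 173 gives P = 10.8125 and Q = 181.75.
ΔQ = 181.75 - 214 = -32.25.

ΔQ = -32.25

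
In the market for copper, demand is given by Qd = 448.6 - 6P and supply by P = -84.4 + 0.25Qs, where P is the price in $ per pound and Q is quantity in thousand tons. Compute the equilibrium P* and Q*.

P* = 11.1, Q* = 382

In direct form, Qs = 337.6 + 4P.
The market clears where 448.6 - 6P = 337.6 + 4P. Rearranging, 10P = 111, hence P* = 11.1.
Substitute back: Q* = 448.6 - 6(11.1) = 382.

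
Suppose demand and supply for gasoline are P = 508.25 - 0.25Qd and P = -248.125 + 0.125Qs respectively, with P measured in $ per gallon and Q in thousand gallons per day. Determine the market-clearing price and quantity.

P* = 4, Q* = 2017

Rewriting in direct form: Qd = 2033 - 4P and Qs = 1985 + 8P.
Set Qd = Qs: 2033 - 4P = 1985 + 8P, so 48 = 12P and P* = 4.
Substitute back: Q* = 2033 - 4(4) = 2017.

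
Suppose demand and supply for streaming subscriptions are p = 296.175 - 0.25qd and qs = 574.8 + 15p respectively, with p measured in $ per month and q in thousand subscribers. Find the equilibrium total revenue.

Solving each curve for q: qd = 1184.7 - 4p.
Equating demand and supply, 1184.7 - 4p = 574.8 + 15p gives 19p = 609.9, so p* = 32.1.
From the demand curve, q* = 1184.7 - 4(32.1) = 1056.3.
Total revenue = p* × q* = 32.1 × 1056.3 = 33907.23.

Total revenue = 33907.23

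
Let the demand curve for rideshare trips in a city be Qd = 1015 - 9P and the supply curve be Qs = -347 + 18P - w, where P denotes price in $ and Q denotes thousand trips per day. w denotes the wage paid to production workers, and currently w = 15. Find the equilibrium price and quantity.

With w = 15, supply is Qs = -362 + 18P.
Set Qd = Qs: 1015 - 9P = -362 + 18P, so 1377 = 27P and P* = 51.
Plugging P* into demand: Q* = 1015 - 9(51) = 556.

P* = 51, Q* = 556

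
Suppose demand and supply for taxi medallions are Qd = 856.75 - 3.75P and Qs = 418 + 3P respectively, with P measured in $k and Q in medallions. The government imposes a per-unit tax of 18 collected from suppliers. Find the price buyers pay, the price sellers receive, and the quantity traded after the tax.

P_b = 73, P_s = 55, Q = 583

Suppliers keep P_s = P_b - 18 per unit, so supply in terms of the buyer price is Qs = 364 + 3P_b.
Equate demand and the shifted supply: 856.75 - 3.75P_b = 364 + 3P_b, giving 6.75P_b = 492.75, so P_b = 73.
So P_s = 55 and the quantity traded is Q = 856.75 - 3.75(73) = 583.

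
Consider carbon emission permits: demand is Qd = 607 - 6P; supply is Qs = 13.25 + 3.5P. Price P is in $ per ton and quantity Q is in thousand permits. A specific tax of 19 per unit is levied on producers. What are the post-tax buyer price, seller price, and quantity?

The tax drives a wedge P_b - P_s = 19. Substituting P_s = P_b - 19 into supply: Qs = -53.25 + 3.5P_b.
Equate demand and the shifted supply: 607 - 6P_b = -53.25 + 3.5P_b, giving 9.5P_b = 660.25, so P_b = 69.5.
Then P_s = 69.5 - 19 = 50.5 and Q = 607 - 6(69.5) = 190.

P_b = 69.5, P_s = 50.5, Q = 190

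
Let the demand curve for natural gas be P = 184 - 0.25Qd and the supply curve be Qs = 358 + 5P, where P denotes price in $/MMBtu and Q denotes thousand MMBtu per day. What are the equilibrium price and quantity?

P* = 42, Q* = 568

Inverting to quantity form: Qd = 736 - 4P.
Equating demand and supply, 736 - 4P = 358 + 5P gives 9P = 378, so P* = 42.
Then Q* = 736 - 4(42) = 568.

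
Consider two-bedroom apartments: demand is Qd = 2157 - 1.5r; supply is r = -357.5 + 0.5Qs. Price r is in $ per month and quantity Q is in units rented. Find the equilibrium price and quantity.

r* = 412, Q* = 1539

Inverting to quantity form: Qs = 715 + 2r.
At equilibrium Qd = Qs, so 2157 - 1.5r = 715 + 2r; collecting terms, 1442 = 3.5r and r* = 412.
Then Q* = 2157 - 1.5(412) = 1539.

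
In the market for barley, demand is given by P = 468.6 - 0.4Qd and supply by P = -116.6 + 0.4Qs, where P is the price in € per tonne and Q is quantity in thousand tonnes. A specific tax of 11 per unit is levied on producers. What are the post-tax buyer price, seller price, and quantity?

Rewriting in direct form: Qd = 1171.5 - 2.5P and Qs = 291.5 + 2.5P.
With a tax of 11 on producers, they supply based on the net price P_s = P_b - 11, so Qs = 264 + 2.5P_b.
Equate demand and the shifted supply: 1171.5 - 2.5P_b = 264 + 2.5P_b, giving 5P_b = 907.5, so P_b = 181.5.
Then P_s = 181.5 - 11 = 170.5 and Q = 1171.5 - 2.5(181.5) = 717.75.

P_b = 181.5, P_s = 170.5, Q = 717.75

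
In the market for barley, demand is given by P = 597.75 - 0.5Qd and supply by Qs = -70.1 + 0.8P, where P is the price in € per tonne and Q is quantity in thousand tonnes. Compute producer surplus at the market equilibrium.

Producer surplus = 53107.65625

In direct form, Qd = 1195.5 - 2P.
The market clears where 1195.5 - 2P = -70.1 + 0.8P. Rearranging, 2.8P = 1265.6, hence P* = 452.
Then Q* = 1195.5 - 2(452) = 291.5.
Supply choke price (Qs = 0): P = 87.625. Producer surplus = ½ × (452 - 87.625) × 291.5 = 53107.65625.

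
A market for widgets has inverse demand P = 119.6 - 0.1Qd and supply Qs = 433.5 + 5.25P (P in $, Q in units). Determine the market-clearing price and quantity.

Inverting to quantity form: Qd = 1196 - 10P.
Equating demand and supply, 1196 - 10P = 433.5 + 5.25P gives 15.25P = 762.5, so P* = 50.
Substitute back: Q* = 1196 - 10(50) = 696.

P* = 50, Q* = 696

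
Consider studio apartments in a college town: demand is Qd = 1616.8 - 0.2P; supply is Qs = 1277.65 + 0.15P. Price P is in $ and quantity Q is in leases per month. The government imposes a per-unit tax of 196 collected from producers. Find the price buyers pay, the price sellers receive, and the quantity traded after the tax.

Producers keep P_s = P_b - 196 per unit, so supply in terms of the buyer price is Qs = 1248.25 + 0.15P_b.
Set Qd = Qs: 1616.8 - 0.2P_b = 1248.25 + 0.15P_b, so 368.55 = 0.35P_b and P_b = 1053.
So P_s = 857 and the quantity traded is Q = 1616.8 - 0.2(1053) = 1406.2.

P_b = 1053, P_s = 857, Q = 1406.2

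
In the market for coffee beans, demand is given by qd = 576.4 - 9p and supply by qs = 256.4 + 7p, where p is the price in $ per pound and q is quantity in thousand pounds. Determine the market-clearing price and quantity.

p* = 20, q* = 396.4

At equilibrium qd = qs, so 576.4 - 9p = 256.4 + 7p; collecting terms, 320 = 16p and p* = 20.
From the demand curve, q* = 576.4 - 9(20) = 396.4.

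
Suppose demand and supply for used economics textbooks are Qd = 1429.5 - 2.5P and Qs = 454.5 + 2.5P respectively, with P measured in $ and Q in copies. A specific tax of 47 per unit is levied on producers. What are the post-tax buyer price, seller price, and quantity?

The tax drives a wedge P_b - P_s = 47. Substituting P_s = P_b - 47 into supply: Qs = 337 + 2.5P_b.
Market clearing requires 1429.5 - 2.5P_b = 337 + 2.5P_b; hence 1092.5 = 5P_b and P_b = 218.5.
Then P_s = 218.5 - 47 = 171.5 and Q = 1429.5 - 2.5(218.5) = 883.25.

P_b = 218.5, P_s = 171.5, Q = 883.25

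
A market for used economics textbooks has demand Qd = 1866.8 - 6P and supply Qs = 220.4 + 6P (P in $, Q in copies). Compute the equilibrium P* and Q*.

Equating demand and supply, 1866.8 - 6P = 220.4 + 6P gives 12P = 1646.4, so P* = 137.2.
Then Q* = 1866.8 - 6(137.2) = 1043.6.

P* = 137.2, Q* = 1043.6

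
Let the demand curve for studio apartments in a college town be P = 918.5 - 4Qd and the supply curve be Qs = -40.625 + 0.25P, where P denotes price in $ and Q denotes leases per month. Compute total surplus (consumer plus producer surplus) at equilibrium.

Solving each curve for Q: Qd = 229.625 - 0.25P.
At equilibrium Qd = Qs, so 229.625 - 0.25P = -40.625 + 0.25P; collecting terms, 270.25 = 0.5P and P* = 540.5.
From the demand curve, Q* = 229.625 - 0.25(540.5) = 94.5.
Demand choke price = 918.5; supply choke price = 162.5. CS = ½(918.5 - 540.5)(94.5) = 17860.5; PS = ½(540.5 - 162.5)(94.5) = 17860.5. Total surplus = 35721.

Total surplus = 35721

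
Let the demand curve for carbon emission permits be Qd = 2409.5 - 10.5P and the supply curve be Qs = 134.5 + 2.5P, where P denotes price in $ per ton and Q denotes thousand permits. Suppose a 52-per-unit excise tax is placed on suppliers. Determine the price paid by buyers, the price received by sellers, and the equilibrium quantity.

With a tax of 52 on suppliers, they supply based on the net price P_s = P_b - 52, so Qs = 4.5 + 2.5P_b.
Equate demand and the shifted supply: 2409.5 - 10.5P_b = 4.5 + 2.5P_b, giving 13P_b = 2405, so P_b = 185.
Then P_s = 185 - 52 = 133 and Q = 2409.5 - 10.5(185) = 467.

P_b = 185, P_s = 133, Q = 467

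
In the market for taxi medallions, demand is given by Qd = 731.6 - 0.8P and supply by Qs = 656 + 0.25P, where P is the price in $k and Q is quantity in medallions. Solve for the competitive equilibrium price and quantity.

P* = 72, Q* = 674

At equilibrium Qd = Qs, so 731.6 - 0.8P = 656 + 0.25P; collecting terms, 75.6 = 1.05P and P* = 72.
Substitute back: Q* = 731.6 - 0.8(72) = 674.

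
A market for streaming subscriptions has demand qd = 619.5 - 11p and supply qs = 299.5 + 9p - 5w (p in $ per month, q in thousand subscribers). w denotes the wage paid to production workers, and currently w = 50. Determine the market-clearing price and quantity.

p* = 28.5, q* = 306

With w = 50, supply is qs = 49.5 + 9p.
Equating demand and supply, 619.5 - 11p = 49.5 + 9p gives 20p = 570, so p* = 28.5.
From the demand curve, q* = 619.5 - 11(28.5) = 306.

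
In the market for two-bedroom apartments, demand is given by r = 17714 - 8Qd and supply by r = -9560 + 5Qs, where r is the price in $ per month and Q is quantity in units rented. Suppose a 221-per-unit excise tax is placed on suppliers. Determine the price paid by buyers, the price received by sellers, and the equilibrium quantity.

r_b = 1066, r_s = 845, Q = 2081

Solving each curve for Q: Qd = 2214.25 - 0.125r and Qs = 1912 + 0.2r.
With a tax of 221 on suppliers, they supply based on the net price r_s = r_b - 221, so Qs = 1867.8 + 0.2r_b.
Market clearing requires 2214.25 - 0.125r_b = 1867.8 + 0.2r_b; hence 346.45 = 0.325r_b and r_b = 1066.
So r_s = 845 and the quantity traded is Q = 2214.25 - 0.125(1066) = 2081.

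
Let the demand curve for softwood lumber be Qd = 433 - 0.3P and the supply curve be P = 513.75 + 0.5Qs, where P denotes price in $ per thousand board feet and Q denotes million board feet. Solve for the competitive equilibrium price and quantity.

Solving each curve for Q: Qs = -1027.5 + 2P.
Set Qd = Qs: 433 - 0.3P = -1027.5 + 2P, so 1460.5 = 2.3P and P* = 635.
Plugging P* into demand: Q* = 433 - 0.3(635) = 242.5.

P* = 635, Q* = 242.5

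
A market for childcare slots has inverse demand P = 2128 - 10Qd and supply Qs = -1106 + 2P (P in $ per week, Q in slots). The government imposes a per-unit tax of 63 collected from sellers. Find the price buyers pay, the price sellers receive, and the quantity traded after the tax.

P_b = 688, P_s = 625, Q = 144

In direct form, Qd = 212.8 - 0.1P.
The tax drives a wedge P_b - P_s = 63. Substituting P_s = P_b - 63 into supply: Qs = -1232 + 2P_b.
Set Qd = Qs: 212.8 - 0.1P_b = -1232 + 2P_b, so 1444.8 = 2.1P_b and P_b = 688.
So P_s = 625 and the quantity traded is Q = 212.8 - 0.1(688) = 144.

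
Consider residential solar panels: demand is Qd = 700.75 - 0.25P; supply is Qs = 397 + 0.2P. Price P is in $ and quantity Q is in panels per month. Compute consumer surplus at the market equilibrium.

Equating demand and supply, 700.75 - 0.25P = 397 + 0.2P gives 0.45P = 303.75, so P* = 675.
From the demand curve, Q* = 700.75 - 0.25(675) = 532.
Demand choke price (Qd = 0): P = 700.75/0.25 = 2803. Consumer surplus = ½ × (2803 - 675) × 532 = 566048.

Consumer surplus = 566048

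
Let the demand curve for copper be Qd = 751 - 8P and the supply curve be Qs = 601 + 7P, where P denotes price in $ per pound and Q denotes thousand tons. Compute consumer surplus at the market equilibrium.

Consumer surplus = 28140.0625

At equilibrium Qd = Qs, so 751 - 8P = 601 + 7P; collecting terms, 150 = 15P and P* = 10.
Then Q* = 751 - 8(10) = 671.
Demand choke price (Qd = 0): P = 751/8 = 93.875. Consumer surplus = ½ × (93.875 - 10) × 671 = 28140.0625.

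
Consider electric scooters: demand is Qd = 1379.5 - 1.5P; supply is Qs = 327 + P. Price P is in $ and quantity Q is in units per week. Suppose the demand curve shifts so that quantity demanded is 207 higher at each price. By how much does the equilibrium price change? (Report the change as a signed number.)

At equilibrium Qd = Qs, so 1379.5 - 1.5P = 327 + P; collecting terms, 1052.5 = 2.5P and P* = 421.
Substitute back: Q* = 1379.5 - 1.5(421) = 748.
After the shift, demand is Qd = 1586.5 - 1.5P.
Re-solving, 2.5P = 1259.5 gives P = 503.8 and Q = 830.8.
ΔP = 503.8 - 421 = 82.8.

ΔP = 82.8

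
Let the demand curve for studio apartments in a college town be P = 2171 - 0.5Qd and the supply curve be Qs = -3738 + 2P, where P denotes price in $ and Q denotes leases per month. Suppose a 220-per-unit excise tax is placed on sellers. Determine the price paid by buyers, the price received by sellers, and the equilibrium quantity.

P_b = 2130, P_s = 1910, Q = 82

Solving each curve for Q: Qd = 4342 - 2P.
With a tax of 220 on sellers, they supply based on the net price P_s = P_b - 220, so Qs = -4178 + 2P_b.
Set Qd = Qs: 4342 - 2P_b = -4178 + 2P_b, so 8520 = 4P_b and P_b = 2130.
So P_s = 1910 and the quantity traded is Q = 4342 - 2(2130) = 82.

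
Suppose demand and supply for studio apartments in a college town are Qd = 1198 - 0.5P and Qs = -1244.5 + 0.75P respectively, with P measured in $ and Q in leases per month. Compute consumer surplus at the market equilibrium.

Consumer surplus = 48841

Set Qd = Qs: 1198 - 0.5P = -1244.5 + 0.75P, so 2442.5 = 1.25P and P* = 1954.
From the demand curve, Q* = 1198 - 0.5(1954) = 221.
Demand choke price (Qd = 0): P = 1198/0.5 = 2396. Consumer surplus = ½ × (2396 - 1954) × 221 = 48841.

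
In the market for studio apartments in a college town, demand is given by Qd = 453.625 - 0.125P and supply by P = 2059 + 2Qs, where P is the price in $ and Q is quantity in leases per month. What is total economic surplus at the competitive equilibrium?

Solving each curve for Q: Qs = -1029.5 + 0.5P.
The market clears where 453.625 - 0.125P = -1029.5 + 0.5P. Rearranging, 0.625P = 1483.125, hence P* = 2373.
Substitute back: Q* = 453.625 - 0.125(2373) = 157.
Demand choke price = 3629; supply choke price = 2059. CS = ½(3629 - 2373)(157) = 98596; PS = ½(2373 - 2059)(157) = 24649. Total surplus = 123245.

Total surplus = 123245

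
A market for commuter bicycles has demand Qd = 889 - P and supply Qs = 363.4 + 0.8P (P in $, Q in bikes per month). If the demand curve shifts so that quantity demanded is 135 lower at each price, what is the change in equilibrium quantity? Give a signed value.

ΔQ = -60

At equilibrium Qd = Qs, so 889 - P = 363.4 + 0.8P; collecting terms, 525.6 = 1.8P and P* = 292.
Then Q* = 889 - 292 = 597.
After the shift, demand is Qd = 754 - P.
Re-solving, 1.8P = 390.6 gives P = 217 and Q = 537.
ΔQ = 537 - 597 = -60.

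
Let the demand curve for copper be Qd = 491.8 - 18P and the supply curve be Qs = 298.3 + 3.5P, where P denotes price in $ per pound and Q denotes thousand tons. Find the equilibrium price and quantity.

The market clears where 491.8 - 18P = 298.3 + 3.5P. Rearranging, 21.5P = 193.5, hence P* = 9.
From the demand curve, Q* = 491.8 - 18(9) = 329.8.

P* = 9, Q* = 329.8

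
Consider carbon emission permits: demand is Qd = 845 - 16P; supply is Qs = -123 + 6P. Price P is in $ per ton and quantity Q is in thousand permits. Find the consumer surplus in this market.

Consumer surplus = 621.28125

Set Qd = Qs: 845 - 16P = -123 + 6P, so 968 = 22P and P* = 44.
From the demand curve, Q* = 845 - 16(44) = 141.
Demand choke price (Qd = 0): P = 845/16 = 52.8125. Consumer surplus = ½ × (52.8125 - 44) × 141 = 621.28125.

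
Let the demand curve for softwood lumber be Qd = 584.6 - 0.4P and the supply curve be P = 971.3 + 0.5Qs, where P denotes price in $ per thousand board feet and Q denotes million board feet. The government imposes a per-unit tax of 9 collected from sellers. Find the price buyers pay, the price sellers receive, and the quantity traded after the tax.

In direct form, Qs = -1942.6 + 2P.
With a tax of 9 on sellers, they supply based on the net price P_s = P_b - 9, so Qs = -1960.6 + 2P_b.
Market clearing requires 584.6 - 0.4P_b = -1960.6 + 2P_b; hence 2545.2 = 2.4P_b and P_b = 1060.5.
Then P_s = 1060.5 - 9 = 1051.5 and Q = 584.6 - 0.4(1060.5) = 160.4.

P_b = 1060.5, P_s = 1051.5, Q = 160.4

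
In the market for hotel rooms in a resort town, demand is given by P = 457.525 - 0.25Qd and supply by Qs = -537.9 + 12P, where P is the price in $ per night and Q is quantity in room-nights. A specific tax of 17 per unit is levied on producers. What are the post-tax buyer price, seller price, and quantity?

Rewriting in direct form: Qd = 1830.1 - 4P.
With a tax of 17 on producers, they supply based on the net price P_s = P_b - 17, so Qs = -741.9 + 12P_b.
Equate demand and the shifted supply: 1830.1 - 4P_b = -741.9 + 12P_b, giving 16P_b = 2572, so P_b = 160.75.
Then P_s = 160.75 - 17 = 143.75 and Q = 1830.1 - 4(160.75) = 1187.1.

P_b = 160.75, P_s = 143.75, Q = 1187.1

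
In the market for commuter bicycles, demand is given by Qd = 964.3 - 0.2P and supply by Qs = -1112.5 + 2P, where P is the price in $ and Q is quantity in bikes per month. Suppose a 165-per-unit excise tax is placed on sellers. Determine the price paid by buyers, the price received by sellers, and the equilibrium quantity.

With a tax of 165 on sellers, they supply based on the net price P_s = P_b - 165, so Qs = -1442.5 + 2P_b.
Equate demand and the shifted supply: 964.3 - 0.2P_b = -1442.5 + 2P_b, giving 2.2P_b = 2406.8, so P_b = 1094.
So P_s = 929 and the quantity traded is Q = 964.3 - 0.2(1094) = 745.5.

P_b = 1094, P_s = 929, Q = 745.5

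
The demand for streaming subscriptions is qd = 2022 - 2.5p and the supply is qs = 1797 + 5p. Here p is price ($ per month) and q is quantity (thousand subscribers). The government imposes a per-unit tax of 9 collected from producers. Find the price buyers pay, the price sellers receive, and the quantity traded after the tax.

Producers keep p_s = p_b - 9 per unit, so supply in terms of the buyer price is qs = 1752 + 5p_b.
Set qd = qs: 2022 - 2.5p_b = 1752 + 5p_b, so 270 = 7.5p_b and p_b = 36.
So p_s = 27 and the quantity traded is q = 2022 - 2.5(36) = 1932.

p_b = 36, p_s = 27, q = 1932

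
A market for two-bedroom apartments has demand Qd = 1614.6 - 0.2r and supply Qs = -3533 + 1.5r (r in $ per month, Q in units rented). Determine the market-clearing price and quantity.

Equating demand and supply, 1614.6 - 0.2r = -3533 + 1.5r gives 1.7r = 5147.6, so r* = 3028.
From the demand curve, Q* = 1614.6 - 0.2(3028) = 1009.

r* = 3028, Q* = 1009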